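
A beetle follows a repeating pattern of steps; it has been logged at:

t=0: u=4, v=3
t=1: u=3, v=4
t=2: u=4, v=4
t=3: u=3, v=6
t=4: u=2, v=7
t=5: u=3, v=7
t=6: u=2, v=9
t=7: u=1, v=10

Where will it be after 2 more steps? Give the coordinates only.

u=1, v=12

Differencing gives (-1, +1), (+1, +0), (-1, +2), (-1, +1), (+1, +0), (-1, +2), (-1, +1). This is the pattern (-1, +1), (+1, +0), (-1, +2) repeated.
step 8: apply (+1, +0) → u=2, v=10
step 9: apply (-1, +2) → u=1, v=12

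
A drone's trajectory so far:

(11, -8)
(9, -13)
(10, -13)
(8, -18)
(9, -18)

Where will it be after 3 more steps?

(6, -28)

Differencing gives (-2, -5), (+1, +0), (-2, -5), (+1, +0). This is the pattern (-2, -5), (+1, +0) repeated.
step 5: apply (-2, -5) → (7, -23)
step 6: apply (+1, +0) → (8, -23)
step 7: apply (-2, -5) → (6, -28)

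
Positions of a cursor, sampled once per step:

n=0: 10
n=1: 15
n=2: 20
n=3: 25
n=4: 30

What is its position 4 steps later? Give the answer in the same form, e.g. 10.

Constant displacement of +5 per step.
step 5: 30 + 5 → 35
step 6: 35 + 5 → 40
step 7: 40 + 5 → 45
step 8: 45 + 5 → 50

50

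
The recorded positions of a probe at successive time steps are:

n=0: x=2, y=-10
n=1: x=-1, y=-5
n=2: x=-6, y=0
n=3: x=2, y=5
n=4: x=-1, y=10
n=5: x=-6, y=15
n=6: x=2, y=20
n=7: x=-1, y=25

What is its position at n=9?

x=2, y=35

X: cycles through 2, -1, -6 every 3 steps. Step 9 lands at position 0 of the cycle → 2.
Y: linear, +5 per step → 35 at step 9.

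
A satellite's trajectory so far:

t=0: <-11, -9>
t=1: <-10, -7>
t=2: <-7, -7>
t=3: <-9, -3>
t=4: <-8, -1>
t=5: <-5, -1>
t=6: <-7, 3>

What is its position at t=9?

<-5, 9>

Differencing gives <+1, +2>, <+3, +0>, <-2, +4>, <+1, +2>, <+3, +0>, <-2, +4>. This is the pattern <+1, +2>, <+3, +0>, <-2, +4> repeated.
step 7: apply <+1, +2> → <-6, 5>
step 8: apply <+3, +0> → <-3, 5>
step 9: apply <-2, +4> → <-5, 9>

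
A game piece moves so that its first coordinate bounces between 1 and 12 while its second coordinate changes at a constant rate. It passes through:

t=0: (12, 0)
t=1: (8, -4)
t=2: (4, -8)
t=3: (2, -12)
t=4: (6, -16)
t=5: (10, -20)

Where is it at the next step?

The first coordinate travels 4 per step and bounces off the walls at 1 and 12.
  step 6: 10 → 10
The second coordinate changes by -4 each step: at step 6 it is -24.

(10, -24)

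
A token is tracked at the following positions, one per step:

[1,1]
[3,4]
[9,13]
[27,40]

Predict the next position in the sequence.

Step-to-step displacements: [+2,+3], [+6,+9], [+18,+27]; each is 3× the previous.
step 4: [27,40] + [+54,+81] → [81,121]

[81,121]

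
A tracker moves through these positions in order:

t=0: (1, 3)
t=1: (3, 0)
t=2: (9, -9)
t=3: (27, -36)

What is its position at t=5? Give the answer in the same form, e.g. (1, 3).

Consecutive displacements (+2, -3), (+6, -9), (+18, -27) scale by a factor of 3 each step.
step 4: (27, -36) + (+54, -81) → (81, -117)
step 5: (81, -117) + (+162, -243) → (243, -360)

(243, -360)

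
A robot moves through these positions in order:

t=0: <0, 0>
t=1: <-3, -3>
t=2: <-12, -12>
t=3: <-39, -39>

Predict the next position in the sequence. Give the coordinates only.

<-120, -120>

The jumps are <-3, -3>, <-9, -9>, <-27, -27> — a geometric progression with ratio 3.
step 4: <-39, -39> + <-81, -81> → <-120, -120>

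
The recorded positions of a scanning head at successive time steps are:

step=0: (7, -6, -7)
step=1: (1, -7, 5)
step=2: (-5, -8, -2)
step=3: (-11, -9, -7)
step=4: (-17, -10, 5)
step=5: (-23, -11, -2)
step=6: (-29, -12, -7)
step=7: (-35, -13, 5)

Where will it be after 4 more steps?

(-59, -17, -2)

The first coordinate changes by -6 each step, so at step 11 it is 7 + 11·(-6) = -59.
The second coordinate changes by -1 each step, so at step 11 it is -6 + 11·(-1) = -17.
The third coordinate repeats the cycle [-7, 5, -2] with period 3; step 11 mod 3 = 2, giving -2.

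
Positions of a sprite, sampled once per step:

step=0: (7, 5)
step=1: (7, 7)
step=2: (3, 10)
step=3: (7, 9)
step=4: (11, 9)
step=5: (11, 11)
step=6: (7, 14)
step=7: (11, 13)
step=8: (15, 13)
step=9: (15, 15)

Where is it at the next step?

(11, 18)

Differencing gives (+0, +2), (-4, +3), (+4, -1), (+4, +0), (+0, +2), (-4, +3), (+4, -1), (+4, +0), (+0, +2). This is the pattern (+0, +2), (-4, +3), (+4, -1), (+4, +0) repeated.
step 10: apply (-4, +3) → (11, 18)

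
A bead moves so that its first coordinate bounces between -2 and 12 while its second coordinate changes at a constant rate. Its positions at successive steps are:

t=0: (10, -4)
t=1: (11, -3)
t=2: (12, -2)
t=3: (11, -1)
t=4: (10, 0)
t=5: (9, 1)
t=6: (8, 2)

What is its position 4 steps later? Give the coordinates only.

(4, 6)

The first coordinate travels 1 per step and bounces off the walls at -2 and 12.
  step 7: 8 → 7
  step 8: 7 → 6
  step 9: 6 → 5
  step 10: 5 → 4
The second coordinate changes by +1 each step: at step 10 it is 6.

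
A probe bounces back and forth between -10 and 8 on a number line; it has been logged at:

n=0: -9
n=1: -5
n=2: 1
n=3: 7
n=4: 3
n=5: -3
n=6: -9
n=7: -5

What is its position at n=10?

3

The value reflects between -10 and 8, moving 6 per step.
  step 8: -5 → 1
  step 9: 1 → 7
  step 10: 7 → 3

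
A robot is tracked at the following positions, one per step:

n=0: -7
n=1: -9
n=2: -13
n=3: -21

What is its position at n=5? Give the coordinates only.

Step-to-step displacements: -2, -4, -8; each is 2× the previous.
step 4: -21 − 16 → -37
step 5: -37 − 32 → -69

-69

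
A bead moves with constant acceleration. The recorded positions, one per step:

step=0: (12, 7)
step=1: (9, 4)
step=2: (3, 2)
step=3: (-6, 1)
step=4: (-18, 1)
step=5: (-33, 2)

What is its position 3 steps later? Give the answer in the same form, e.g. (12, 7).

(-96, 11)

Taking differences between consecutive positions: (-3, -3), (-6, -2), (-9, -1), (-12, +0), (-15, +1). These grow by (-3, +1) each step.
step 6: (-33, 2) + (-18, +2) → (-51, 4)
step 7: (-51, 4) + (-21, +3) → (-72, 7)
step 8: (-72, 7) + (-24, +4) → (-96, 11)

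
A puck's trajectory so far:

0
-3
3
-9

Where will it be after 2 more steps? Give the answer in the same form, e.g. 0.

The jumps are -3, +6, -12 — a geometric progression with ratio -2.
step 4: -9 + 24 → 15
step 5: 15 − 48 → -33

-33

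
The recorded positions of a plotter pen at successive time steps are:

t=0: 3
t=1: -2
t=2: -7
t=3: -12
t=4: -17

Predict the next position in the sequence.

Constant displacement of -5 per step.
step 5: -17 − 5 → -22

-22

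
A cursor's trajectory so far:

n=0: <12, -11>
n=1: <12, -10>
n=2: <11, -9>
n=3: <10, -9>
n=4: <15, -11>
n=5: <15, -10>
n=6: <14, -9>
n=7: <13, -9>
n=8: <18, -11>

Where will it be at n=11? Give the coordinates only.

<16, -9>

Differencing gives <+0, +1>, <-1, +1>, <-1, +0>, <+5, -2>, <+0, +1>, <-1, +1>, <-1, +0>, <+5, -2>. This is the pattern <+0, +1>, <-1, +1>, <-1, +0>, <+5, -2> repeated.
step 9: apply <+0, +1> → <18, -10>
step 10: apply <-1, +1> → <17, -9>
step 11: apply <-1, +0> → <16, -9>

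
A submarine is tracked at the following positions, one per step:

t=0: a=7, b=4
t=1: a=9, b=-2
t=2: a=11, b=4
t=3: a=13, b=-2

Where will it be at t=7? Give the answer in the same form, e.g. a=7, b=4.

a=21, b=-2

The a coordinate changes by +2 each step, so at step 7 it is 7 + 7·(2) = 21.
The b coordinate repeats the cycle [4, -2] with period 2; step 7 mod 2 = 1, giving -2.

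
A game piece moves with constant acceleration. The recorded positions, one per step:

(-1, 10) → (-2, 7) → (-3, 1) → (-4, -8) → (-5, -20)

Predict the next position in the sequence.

Taking differences between consecutive positions: (-1, -3), (-1, -6), (-1, -9), (-1, -12). These grow by (+0, -3) each step.
step 5: (-5, -20) + (-1, -15) → (-6, -35)

(-6, -35)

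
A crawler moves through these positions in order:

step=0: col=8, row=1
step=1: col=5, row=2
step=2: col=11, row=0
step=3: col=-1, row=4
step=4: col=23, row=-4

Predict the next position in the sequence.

The jumps are (-3, +1), (+6, -2), (-12, +4), (+24, -8) — a geometric progression with ratio -2.
step 5: col=23, row=-4 + (-48, +16) → col=-25, row=12

col=-25, row=12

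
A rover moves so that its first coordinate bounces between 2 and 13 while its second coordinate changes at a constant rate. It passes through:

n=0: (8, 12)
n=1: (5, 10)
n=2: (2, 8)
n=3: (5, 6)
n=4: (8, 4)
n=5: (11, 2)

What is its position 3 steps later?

The first coordinate reflects between 2 and 13, moving 3 per step.
  step 6: 11 → 12
  step 7: 12 → 9
  step 8: 9 → 6
The second coordinate changes by -2 each step: at step 8 it is -4.

(6, -4)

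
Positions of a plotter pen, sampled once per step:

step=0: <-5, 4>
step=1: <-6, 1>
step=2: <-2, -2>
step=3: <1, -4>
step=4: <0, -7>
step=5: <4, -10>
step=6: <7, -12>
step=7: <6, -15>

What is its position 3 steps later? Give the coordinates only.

The moves between consecutive positions are <-1, -3>, <+4, -3>, <+3, -2>, <-1, -3>, <+4, -3>, <+3, -2>, <-1, -3>; they repeat the 3-cycle [<-1, -3>, <+4, -3>, <+3, -2>].
step 8: apply <+4, -3> → <10, -18>
step 9: apply <+3, -2> → <13, -20>
step 10: apply <-1, -3> → <12, -23>

<12, -23>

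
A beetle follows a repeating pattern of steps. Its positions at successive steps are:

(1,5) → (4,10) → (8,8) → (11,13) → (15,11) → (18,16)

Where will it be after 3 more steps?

Differencing gives (+3,+5), (+4,-2), (+3,+5), (+4,-2), (+3,+5). This is the pattern (+3,+5), (+4,-2) repeated.
step 6: apply (+4,-2) → (22,14)
step 7: apply (+3,+5) → (25,19)
step 8: apply (+4,-2) → (29,17)

(29,17)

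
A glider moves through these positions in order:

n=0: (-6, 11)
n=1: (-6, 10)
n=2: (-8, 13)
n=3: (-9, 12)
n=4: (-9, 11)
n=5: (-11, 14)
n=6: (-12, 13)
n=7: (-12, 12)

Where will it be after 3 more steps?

(-15, 13)

The moves between consecutive positions are (+0, -1), (-2, +3), (-1, -1), (+0, -1), (-2, +3), (-1, -1), (+0, -1); they repeat the 3-cycle [(+0, -1), (-2, +3), (-1, -1)].
step 8: apply (-2, +3) → (-14, 15)
step 9: apply (-1, -1) → (-15, 14)
step 10: apply (+0, -1) → (-15, 13)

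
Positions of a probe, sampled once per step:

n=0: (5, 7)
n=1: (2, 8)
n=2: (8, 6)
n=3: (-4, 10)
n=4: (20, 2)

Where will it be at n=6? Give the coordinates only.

Consecutive displacements (-3, +1), (+6, -2), (-12, +4), (+24, -8) scale by a factor of -2 each step.
step 5: (20, 2) + (-48, +16) → (-28, 18)
step 6: (-28, 18) + (+96, -32) → (68, -14)

(68, -14)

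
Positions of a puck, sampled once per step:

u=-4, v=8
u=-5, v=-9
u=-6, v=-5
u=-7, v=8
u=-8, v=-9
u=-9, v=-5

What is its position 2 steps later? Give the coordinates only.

The u coordinate changes by -1 each step, so at step 7 it is -4 + 7·(-1) = -11.
The v coordinate repeats the cycle [8, -9, -5] with period 3; step 7 mod 3 = 1, giving -9.

u=-11, v=-9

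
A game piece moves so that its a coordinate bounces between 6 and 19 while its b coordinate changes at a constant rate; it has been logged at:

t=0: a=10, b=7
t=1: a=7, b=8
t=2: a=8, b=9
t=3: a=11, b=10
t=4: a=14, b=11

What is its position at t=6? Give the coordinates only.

a=18, b=13

The a coordinate travels 3 per step and bounces off the walls at 6 and 19.
  step 5: 14 → 17
  step 6: 17 → 18
The b coordinate changes by +1 each step: at step 6 it is 13.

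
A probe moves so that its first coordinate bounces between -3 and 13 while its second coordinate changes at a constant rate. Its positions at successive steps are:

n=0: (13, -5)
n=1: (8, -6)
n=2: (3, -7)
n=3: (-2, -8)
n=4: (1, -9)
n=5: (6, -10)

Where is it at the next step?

The first coordinate travels 5 per step and bounces off the walls at -3 and 13.
  step 6: 6 → 11
The second coordinate changes by -1 each step: at step 6 it is -11.

(11, -11)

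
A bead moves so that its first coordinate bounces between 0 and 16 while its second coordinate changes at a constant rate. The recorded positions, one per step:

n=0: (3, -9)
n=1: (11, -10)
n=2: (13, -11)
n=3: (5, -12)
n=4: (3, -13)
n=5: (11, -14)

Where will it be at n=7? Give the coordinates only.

The first coordinate reflects between 0 and 16, moving 8 per step.
  step 6: 11 → 13
  step 7: 13 → 5
The second coordinate changes by -1 each step: at step 7 it is -16.

(5, -16)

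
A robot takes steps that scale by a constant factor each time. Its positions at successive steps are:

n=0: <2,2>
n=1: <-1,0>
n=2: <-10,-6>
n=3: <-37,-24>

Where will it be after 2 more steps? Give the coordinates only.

Consecutive displacements <-3,-2>, <-9,-6>, <-27,-18> scale by a factor of 3 each step.
step 4: <-37,-24> + <-81,-54> → <-118,-78>
step 5: <-118,-78> + <-243,-162> → <-361,-240>

<-361,-240>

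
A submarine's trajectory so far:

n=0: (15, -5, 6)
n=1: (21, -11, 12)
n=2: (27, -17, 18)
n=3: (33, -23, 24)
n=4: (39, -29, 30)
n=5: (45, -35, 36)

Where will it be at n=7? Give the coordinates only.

(57, -47, 48)

The position changes by (+6, -6, +6) every step.
step 6: (45, -35, 36) + (+6, -6, +6) → (51, -41, 42)
step 7: (51, -41, 42) + (+6, -6, +6) → (57, -47, 48)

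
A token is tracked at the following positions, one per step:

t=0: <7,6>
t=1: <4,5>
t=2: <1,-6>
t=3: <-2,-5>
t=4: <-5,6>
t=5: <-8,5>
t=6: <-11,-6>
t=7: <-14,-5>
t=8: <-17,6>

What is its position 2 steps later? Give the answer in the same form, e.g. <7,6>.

<-23,-6>

The first coordinate changes by -3 each step, so at step 10 it is 7 + 10·(-3) = -23.
The second coordinate repeats the cycle [6, 5, -6, -5] with period 4; step 10 mod 4 = 2, giving -6.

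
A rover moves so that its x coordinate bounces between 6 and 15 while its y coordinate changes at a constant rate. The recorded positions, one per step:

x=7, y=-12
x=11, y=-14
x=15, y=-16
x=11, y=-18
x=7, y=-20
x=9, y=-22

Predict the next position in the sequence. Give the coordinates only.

The x coordinate reflects between 6 and 15, moving 4 per step.
  step 6: 9 → 13
The y coordinate changes by -2 each step: at step 6 it is -24.

x=13, y=-24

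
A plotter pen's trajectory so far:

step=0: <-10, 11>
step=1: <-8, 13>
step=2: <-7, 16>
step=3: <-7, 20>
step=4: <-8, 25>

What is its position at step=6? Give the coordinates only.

First differences are <+2, +2>, <+1, +3>, <+0, +4>, <-1, +5>; their common second difference is <-1, +1> (constant acceleration).
step 5: <-8, 25> + <-2, +6> → <-10, 31>
step 6: <-10, 31> + <-3, +7> → <-13, 38>

<-13, 38>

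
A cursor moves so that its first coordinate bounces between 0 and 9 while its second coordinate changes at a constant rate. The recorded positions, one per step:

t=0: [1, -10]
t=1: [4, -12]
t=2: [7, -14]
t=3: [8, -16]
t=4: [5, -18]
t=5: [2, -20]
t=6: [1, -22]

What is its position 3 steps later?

The first coordinate reflects between 0 and 9, moving 3 per step.
  step 7: 1 → 4
  step 8: 4 → 7
  step 9: 7 → 8
The second coordinate changes by -2 each step: at step 9 it is -28.

[8, -28]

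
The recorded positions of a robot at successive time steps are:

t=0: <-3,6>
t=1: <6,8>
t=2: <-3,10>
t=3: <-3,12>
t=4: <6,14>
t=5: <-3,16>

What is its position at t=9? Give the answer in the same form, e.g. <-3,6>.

First: cycles through -3, 6, -3 every 3 steps. Step 9 lands at position 0 of the cycle → -3.
Second: linear, +2 per step → 24 at step 9.

<-3,24>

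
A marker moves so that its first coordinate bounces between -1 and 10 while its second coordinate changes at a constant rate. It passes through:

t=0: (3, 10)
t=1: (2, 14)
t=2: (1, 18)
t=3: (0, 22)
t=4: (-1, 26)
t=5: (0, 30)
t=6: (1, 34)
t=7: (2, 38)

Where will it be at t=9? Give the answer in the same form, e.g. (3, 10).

The first coordinate reflects between -1 and 10, moving 1 per step.
  step 8: 2 → 3
  step 9: 3 → 4
The second coordinate changes by +4 each step: at step 9 it is 46.

(4, 46)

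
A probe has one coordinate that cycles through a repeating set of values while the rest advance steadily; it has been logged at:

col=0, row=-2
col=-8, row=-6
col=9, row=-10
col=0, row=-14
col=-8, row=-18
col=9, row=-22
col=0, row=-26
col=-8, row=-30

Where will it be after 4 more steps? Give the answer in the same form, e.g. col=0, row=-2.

col=9, row=-46

Col: cycles through 0, -8, 9 every 3 steps. Step 11 lands at position 2 of the cycle → 9.
Row: linear, -4 per step → -46 at step 11.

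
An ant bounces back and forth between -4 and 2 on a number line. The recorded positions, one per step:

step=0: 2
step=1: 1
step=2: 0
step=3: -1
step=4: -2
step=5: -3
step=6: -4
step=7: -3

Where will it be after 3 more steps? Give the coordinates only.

0

The value travels 1 per step and bounces off the walls at -4 and 2.
  step 8: -3 → -2
  step 9: -2 → -1
  step 10: -1 → 0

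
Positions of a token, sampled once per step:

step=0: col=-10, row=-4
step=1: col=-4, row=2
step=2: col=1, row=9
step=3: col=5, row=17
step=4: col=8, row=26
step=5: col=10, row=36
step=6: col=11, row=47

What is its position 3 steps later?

col=8, row=86

First differences are (+6, +6), (+5, +7), (+4, +8), (+3, +9), (+2, +10), (+1, +11); their common second difference is (-1, +1) (constant acceleration).
step 7: col=11, row=47 + (+0, +12) → col=11, row=59
step 8: col=11, row=59 + (-1, +13) → col=10, row=72
step 9: col=10, row=72 + (-2, +14) → col=8, row=86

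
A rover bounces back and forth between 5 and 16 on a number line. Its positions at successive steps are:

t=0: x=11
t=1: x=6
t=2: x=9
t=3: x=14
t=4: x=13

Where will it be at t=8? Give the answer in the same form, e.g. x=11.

The value reflects between 5 and 16, moving 5 per step.
  step 5: 13 → 8
  step 6: 8 → 7
  step 7: 7 → 12
  step 8: 12 → 15

x=15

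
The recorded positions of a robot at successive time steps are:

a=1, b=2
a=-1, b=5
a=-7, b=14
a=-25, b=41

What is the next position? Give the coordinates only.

Consecutive displacements (-2,+3), (-6,+9), (-18,+27) scale by a factor of 3 each step.
step 4: a=-25, b=41 + (-54,+81) → a=-79, b=122

a=-79, b=122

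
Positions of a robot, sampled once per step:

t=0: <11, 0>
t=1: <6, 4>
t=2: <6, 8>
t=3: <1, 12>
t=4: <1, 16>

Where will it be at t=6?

<-4, 24>

Step-to-step displacements: <-5, +4>, <+0, +4>, <-5, +4>, <+0, +4> — a repeating cycle of length 2.
step 5: apply <-5, +4> → <-4, 20>
step 6: apply <+0, +4> → <-4, 24>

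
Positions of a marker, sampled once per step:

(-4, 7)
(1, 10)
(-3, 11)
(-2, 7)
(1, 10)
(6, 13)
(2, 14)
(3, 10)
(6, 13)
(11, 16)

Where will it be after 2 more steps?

(8, 13)

The moves between consecutive positions are (+5, +3), (-4, +1), (+1, -4), (+3, +3), (+5, +3), (-4, +1), (+1, -4), (+3, +3), (+5, +3); they repeat the 4-cycle [(+5, +3), (-4, +1), (+1, -4), (+3, +3)].
step 10: apply (-4, +1) → (7, 17)
step 11: apply (+1, -4) → (8, 13)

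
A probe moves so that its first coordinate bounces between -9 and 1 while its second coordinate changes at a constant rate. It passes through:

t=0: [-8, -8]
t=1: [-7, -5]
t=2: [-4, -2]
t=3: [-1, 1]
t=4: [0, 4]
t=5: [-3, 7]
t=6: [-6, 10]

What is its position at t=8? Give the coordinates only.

The first coordinate travels 3 per step and bounces off the walls at -9 and 1.
  step 7: -6 → -9
  step 8: -9 → -6
The second coordinate changes by +3 each step: at step 8 it is 16.

[-6, 16]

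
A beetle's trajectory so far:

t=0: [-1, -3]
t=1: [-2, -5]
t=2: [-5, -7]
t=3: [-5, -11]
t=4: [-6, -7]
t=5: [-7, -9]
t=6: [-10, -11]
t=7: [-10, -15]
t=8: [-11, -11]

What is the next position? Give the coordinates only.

[-12, -13]

Step-to-step displacements: [-1, -2], [-3, -2], [+0, -4], [-1, +4], [-1, -2], [-3, -2], [+0, -4], [-1, +4] — a repeating cycle of length 4.
step 9: apply [-1, -2] → [-12, -13]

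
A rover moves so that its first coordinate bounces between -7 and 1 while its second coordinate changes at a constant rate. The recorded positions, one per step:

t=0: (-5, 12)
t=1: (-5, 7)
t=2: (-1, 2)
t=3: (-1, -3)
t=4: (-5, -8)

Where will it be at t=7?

The first coordinate travels 4 per step and bounces off the walls at -7 and 1.
  step 5: -5 → -5
  step 6: -5 → -1
  step 7: -1 → -1
The second coordinate changes by -5 each step: at step 7 it is -23.

(-1, -23)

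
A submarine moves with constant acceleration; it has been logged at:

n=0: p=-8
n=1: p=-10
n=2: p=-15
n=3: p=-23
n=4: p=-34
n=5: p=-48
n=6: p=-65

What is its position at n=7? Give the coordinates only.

p=-85

Taking differences between consecutive positions: -2, -5, -8, -11, -14, -17. These grow by -3 each step.
step 7: -65 − 20 → p=-85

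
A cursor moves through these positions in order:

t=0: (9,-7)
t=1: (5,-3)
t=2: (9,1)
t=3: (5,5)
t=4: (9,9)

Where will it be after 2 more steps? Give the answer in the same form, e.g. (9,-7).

(9,17)

The first coordinate repeats the cycle [9, 5] with period 2; step 6 mod 2 = 0, giving 9.
The second coordinate changes by +4 each step, so at step 6 it is -7 + 6·(4) = 17.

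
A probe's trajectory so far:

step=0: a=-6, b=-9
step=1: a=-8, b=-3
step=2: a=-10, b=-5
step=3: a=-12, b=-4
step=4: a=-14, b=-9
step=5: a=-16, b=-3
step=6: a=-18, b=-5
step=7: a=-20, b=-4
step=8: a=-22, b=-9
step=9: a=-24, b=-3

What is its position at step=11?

a=-28, b=-4

A: linear, -2 per step → -28 at step 11.
B: cycles through -9, -3, -5, -4 every 4 steps. Step 11 lands at position 3 of the cycle → -4.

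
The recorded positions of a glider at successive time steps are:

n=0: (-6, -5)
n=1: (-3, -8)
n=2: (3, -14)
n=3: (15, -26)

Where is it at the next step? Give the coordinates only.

(39, -50)

Consecutive displacements (+3, -3), (+6, -6), (+12, -12) scale by a factor of 2 each step.
step 4: (15, -26) + (+24, -24) → (39, -50)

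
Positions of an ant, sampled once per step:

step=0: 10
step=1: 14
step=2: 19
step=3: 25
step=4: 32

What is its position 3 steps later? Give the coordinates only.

Successive displacements: +4, +5, +6, +7 — each changes by +1.
step 5: 32 + 8 → 40
step 6: 40 + 9 → 49
step 7: 49 + 10 → 59

59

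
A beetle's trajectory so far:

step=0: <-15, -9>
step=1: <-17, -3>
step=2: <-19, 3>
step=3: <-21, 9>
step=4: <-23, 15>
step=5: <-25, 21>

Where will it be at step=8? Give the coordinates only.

Constant displacement of <-2, +6> per step.
step 6: <-25, 21> + <-2, +6> → <-27, 27>
step 7: <-27, 27> + <-2, +6> → <-29, 33>
step 8: <-29, 33> + <-2, +6> → <-31, 39>

<-31, 39>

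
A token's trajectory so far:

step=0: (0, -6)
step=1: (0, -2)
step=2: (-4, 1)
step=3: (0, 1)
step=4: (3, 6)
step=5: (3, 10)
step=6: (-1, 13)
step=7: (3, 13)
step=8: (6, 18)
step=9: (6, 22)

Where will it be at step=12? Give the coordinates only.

The moves between consecutive positions are (+0, +4), (-4, +3), (+4, +0), (+3, +5), (+0, +4), (-4, +3), (+4, +0), (+3, +5), (+0, +4); they repeat the 4-cycle [(+0, +4), (-4, +3), (+4, +0), (+3, +5)].
step 10: apply (-4, +3) → (2, 25)
step 11: apply (+4, +0) → (6, 25)
step 12: apply (+3, +5) → (9, 30)

(9, 30)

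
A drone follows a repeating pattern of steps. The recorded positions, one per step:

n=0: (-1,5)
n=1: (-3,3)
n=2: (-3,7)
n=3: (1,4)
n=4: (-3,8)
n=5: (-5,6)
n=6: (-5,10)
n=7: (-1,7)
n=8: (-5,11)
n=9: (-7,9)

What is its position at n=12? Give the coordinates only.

(-7,14)

Differencing gives (-2,-2), (+0,+4), (+4,-3), (-4,+4), (-2,-2), (+0,+4), (+4,-3), (-4,+4), (-2,-2). This is the pattern (-2,-2), (+0,+4), (+4,-3), (-4,+4) repeated.
step 10: apply (+0,+4) → (-7,13)
step 11: apply (+4,-3) → (-3,10)
step 12: apply (-4,+4) → (-7,14)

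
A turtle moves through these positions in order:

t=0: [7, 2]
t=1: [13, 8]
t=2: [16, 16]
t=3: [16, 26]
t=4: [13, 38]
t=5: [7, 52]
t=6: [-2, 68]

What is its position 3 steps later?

First differences are [+6, +6], [+3, +8], [+0, +10], [-3, +12], [-6, +14], [-9, +16]; their common second difference is [-3, +2] (constant acceleration).
step 7: [-2, 68] + [-12, +18] → [-14, 86]
step 8: [-14, 86] + [-15, +20] → [-29, 106]
step 9: [-29, 106] + [-18, +22] → [-47, 128]

[-47, 128]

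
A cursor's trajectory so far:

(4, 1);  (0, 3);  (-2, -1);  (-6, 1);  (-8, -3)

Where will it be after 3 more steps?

(-18, -3)

Step-to-step displacements: (-4, +2), (-2, -4), (-4, +2), (-2, -4) — a repeating cycle of length 2.
step 5: apply (-4, +2) → (-12, -1)
step 6: apply (-2, -4) → (-14, -5)
step 7: apply (-4, +2) → (-18, -3)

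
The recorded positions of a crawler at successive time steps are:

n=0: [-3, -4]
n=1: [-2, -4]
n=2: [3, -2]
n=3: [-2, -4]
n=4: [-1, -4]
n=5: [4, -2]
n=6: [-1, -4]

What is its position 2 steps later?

Differencing gives [+1, +0], [+5, +2], [-5, -2], [+1, +0], [+5, +2], [-5, -2]. This is the pattern [+1, +0], [+5, +2], [-5, -2] repeated.
step 7: apply [+1, +0] → [0, -4]
step 8: apply [+5, +2] → [5, -2]

[5, -2]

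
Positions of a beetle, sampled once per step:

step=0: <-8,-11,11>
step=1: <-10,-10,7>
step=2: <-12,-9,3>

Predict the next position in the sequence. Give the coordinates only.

<-14,-8,-1>

Constant displacement of <-2,+1,-4> per step.
step 3: <-12,-9,3> + <-2,+1,-4> → <-14,-8,-1>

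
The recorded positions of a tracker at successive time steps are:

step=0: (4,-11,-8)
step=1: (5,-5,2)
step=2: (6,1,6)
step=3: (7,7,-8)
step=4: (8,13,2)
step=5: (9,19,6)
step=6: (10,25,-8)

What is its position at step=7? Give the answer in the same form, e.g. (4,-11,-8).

The first coordinate changes by +1 each step, so at step 7 it is 4 + 7·(1) = 11.
The second coordinate changes by +6 each step, so at step 7 it is -11 + 7·(6) = 31.
The third coordinate repeats the cycle [-8, 2, 6] with period 3; step 7 mod 3 = 1, giving 2.

(11,31,2)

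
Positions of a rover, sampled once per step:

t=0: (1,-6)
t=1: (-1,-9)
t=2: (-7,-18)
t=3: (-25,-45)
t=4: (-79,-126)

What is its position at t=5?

Step-to-step displacements: (-2,-3), (-6,-9), (-18,-27), (-54,-81); each is 3× the previous.
step 5: (-79,-126) + (-162,-243) → (-241,-369)

(-241,-369)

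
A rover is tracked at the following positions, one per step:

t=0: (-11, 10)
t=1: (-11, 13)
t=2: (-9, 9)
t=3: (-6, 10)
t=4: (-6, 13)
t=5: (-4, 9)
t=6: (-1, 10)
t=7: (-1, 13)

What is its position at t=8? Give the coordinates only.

Step-to-step displacements: (+0, +3), (+2, -4), (+3, +1), (+0, +3), (+2, -4), (+3, +1), (+0, +3) — a repeating cycle of length 3.
step 8: apply (+2, -4) → (1, 9)

(1, 9)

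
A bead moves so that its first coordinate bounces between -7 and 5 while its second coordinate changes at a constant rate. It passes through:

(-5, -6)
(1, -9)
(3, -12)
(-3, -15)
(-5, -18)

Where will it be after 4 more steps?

(-5, -30)

The first coordinate reflects between -7 and 5, moving 6 per step.
  step 5: -5 → 1
  step 6: 1 → 3
  step 7: 3 → -3
  step 8: -3 → -5
The second coordinate changes by -3 each step: at step 8 it is -30.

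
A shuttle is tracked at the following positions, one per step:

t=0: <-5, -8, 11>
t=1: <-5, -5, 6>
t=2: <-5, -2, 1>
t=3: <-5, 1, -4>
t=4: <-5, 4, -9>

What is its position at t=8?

The position changes by <+0, +3, -5> every step.
step 5: <-5, 4, -9> + <+0, +3, -5> → <-5, 7, -14>
step 6: <-5, 7, -14> + <+0, +3, -5> → <-5, 10, -19>
step 7: <-5, 10, -19> + <+0, +3, -5> → <-5, 13, -24>
step 8: <-5, 13, -24> + <+0, +3, -5> → <-5, 16, -29>

<-5, 16, -29>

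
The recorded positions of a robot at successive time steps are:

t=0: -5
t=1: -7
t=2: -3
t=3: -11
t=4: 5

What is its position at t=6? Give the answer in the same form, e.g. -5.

37

The jumps are -2, +4, -8, +16 — a geometric progression with ratio -2.
step 5: 5 − 32 → -27
step 6: -27 + 64 → 37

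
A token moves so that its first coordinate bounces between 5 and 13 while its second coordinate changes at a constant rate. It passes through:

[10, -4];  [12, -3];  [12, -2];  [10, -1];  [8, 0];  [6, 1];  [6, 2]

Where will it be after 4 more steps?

[12, 6]

The first coordinate travels 2 per step and bounces off the walls at 5 and 13.
  step 7: 6 → 8
  step 8: 8 → 10
  step 9: 10 → 12
  step 10: 12 → 12
The second coordinate changes by +1 each step: at step 10 it is 6.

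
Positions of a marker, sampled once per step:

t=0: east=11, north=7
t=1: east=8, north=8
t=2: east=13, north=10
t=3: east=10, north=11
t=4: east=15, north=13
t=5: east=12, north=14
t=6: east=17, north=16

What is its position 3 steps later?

Differencing gives (-3, +1), (+5, +2), (-3, +1), (+5, +2), (-3, +1), (+5, +2). This is the pattern (-3, +1), (+5, +2) repeated.
step 7: apply (-3, +1) → east=14, north=17
step 8: apply (+5, +2) → east=19, north=19
step 9: apply (-3, +1) → east=16, north=20

east=16, north=20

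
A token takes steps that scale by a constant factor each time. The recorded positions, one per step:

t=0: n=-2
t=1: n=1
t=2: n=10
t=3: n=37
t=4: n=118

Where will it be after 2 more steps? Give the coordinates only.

n=1090

Consecutive displacements +3, +9, +27, +81 scale by a factor of 3 each step.
step 5: 118 + 243 → n=361
step 6: 361 + 729 → n=1090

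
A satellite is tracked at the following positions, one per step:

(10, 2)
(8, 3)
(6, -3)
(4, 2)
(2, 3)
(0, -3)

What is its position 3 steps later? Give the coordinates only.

(-6, -3)

First: linear, -2 per step → -6 at step 8.
Second: cycles through 2, 3, -3 every 3 steps. Step 8 lands at position 2 of the cycle → -3.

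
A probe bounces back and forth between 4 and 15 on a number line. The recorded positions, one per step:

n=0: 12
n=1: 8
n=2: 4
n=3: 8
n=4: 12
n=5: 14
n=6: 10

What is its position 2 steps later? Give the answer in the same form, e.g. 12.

6

The value travels 4 per step and bounces off the walls at 4 and 15.
  step 7: 10 → 6
  step 8: 6 → 6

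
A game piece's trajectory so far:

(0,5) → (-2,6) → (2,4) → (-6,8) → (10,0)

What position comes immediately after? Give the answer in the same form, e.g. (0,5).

The jumps are (-2,+1), (+4,-2), (-8,+4), (+16,-8) — a geometric progression with ratio -2.
step 5: (10,0) + (-32,+16) → (-22,16)

(-22,16)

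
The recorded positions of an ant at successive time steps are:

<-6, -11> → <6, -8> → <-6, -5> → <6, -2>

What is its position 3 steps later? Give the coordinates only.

<-6, 7>

The first coordinate repeats the cycle [-6, 6] with period 2; step 6 mod 2 = 0, giving -6.
The second coordinate changes by +3 each step, so at step 6 it is -11 + 6·(3) = 7.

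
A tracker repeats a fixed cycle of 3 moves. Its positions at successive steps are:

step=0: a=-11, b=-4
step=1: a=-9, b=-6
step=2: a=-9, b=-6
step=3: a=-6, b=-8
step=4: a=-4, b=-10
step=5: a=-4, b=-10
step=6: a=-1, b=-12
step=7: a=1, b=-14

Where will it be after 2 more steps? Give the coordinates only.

Step-to-step displacements: (+2, -2), (+0, +0), (+3, -2), (+2, -2), (+0, +0), (+3, -2), (+2, -2) — a repeating cycle of length 3.
step 8: apply (+0, +0) → a=1, b=-14
step 9: apply (+3, -2) → a=4, b=-16

a=4, b=-16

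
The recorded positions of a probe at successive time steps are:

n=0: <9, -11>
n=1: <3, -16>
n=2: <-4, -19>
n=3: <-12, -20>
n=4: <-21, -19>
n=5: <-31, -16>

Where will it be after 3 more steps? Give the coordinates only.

First differences are <-6, -5>, <-7, -3>, <-8, -1>, <-9, +1>, <-10, +3>; their common second difference is <-1, +2> (constant acceleration).
step 6: <-31, -16> + <-11, +5> → <-42, -11>
step 7: <-42, -11> + <-12, +7> → <-54, -4>
step 8: <-54, -4> + <-13, +9> → <-67, 5>

<-67, 5>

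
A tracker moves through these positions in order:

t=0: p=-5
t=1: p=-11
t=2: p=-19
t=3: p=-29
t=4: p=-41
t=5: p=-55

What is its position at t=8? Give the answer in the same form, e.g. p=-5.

p=-109

Taking differences between consecutive positions: -6, -8, -10, -12, -14. These grow by -2 each step.
step 6: -55 − 16 → p=-71
step 7: -71 − 18 → p=-89
step 8: -89 − 20 → p=-109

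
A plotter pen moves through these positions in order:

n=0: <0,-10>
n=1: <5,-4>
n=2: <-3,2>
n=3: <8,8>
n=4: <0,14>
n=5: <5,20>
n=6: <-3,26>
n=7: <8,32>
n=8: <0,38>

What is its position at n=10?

The first coordinate repeats the cycle [0, 5, -3, 8] with period 4; step 10 mod 4 = 2, giving -3.
The second coordinate changes by +6 each step, so at step 10 it is -10 + 10·(6) = 50.

<-3,50>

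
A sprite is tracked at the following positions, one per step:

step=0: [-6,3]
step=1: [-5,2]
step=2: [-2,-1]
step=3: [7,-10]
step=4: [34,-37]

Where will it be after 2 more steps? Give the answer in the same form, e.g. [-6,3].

Step-to-step displacements: [+1,-1], [+3,-3], [+9,-9], [+27,-27]; each is 3× the previous.
step 5: [34,-37] + [+81,-81] → [115,-118]
step 6: [115,-118] + [+243,-243] → [358,-361]

[358,-361]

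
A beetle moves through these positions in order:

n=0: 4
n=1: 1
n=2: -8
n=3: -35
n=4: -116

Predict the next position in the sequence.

Step-to-step displacements: -3, -9, -27, -81; each is 3× the previous.
step 5: -116 − 243 → -359

-359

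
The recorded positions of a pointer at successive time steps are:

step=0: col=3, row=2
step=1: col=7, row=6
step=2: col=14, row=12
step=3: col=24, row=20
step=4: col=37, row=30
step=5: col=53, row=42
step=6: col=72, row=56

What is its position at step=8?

col=119, row=90

First differences are (+4, +4), (+7, +6), (+10, +8), (+13, +10), (+16, +12), (+19, +14); their common second difference is (+3, +2) (constant acceleration).
step 7: col=72, row=56 + (+22, +16) → col=94, row=72
step 8: col=94, row=72 + (+25, +18) → col=119, row=90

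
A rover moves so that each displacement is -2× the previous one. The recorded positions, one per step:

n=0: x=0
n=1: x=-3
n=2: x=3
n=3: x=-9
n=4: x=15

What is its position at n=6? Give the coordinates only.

x=63

Consecutive displacements -3, +6, -12, +24 scale by a factor of -2 each step.
step 5: 15 − 48 → x=-33
step 6: -33 + 96 → x=63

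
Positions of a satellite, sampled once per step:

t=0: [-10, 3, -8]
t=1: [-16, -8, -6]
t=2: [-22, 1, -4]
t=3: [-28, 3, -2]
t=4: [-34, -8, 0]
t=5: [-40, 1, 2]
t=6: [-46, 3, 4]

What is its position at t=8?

[-58, 1, 8]

First: linear, -6 per step → -58 at step 8.
Second: cycles through 3, -8, 1 every 3 steps. Step 8 lands at position 2 of the cycle → 1.
Third: linear, +2 per step → 8 at step 8.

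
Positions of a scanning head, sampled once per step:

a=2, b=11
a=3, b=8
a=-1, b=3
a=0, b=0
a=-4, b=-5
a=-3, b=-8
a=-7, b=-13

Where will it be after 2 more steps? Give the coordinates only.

a=-10, b=-21

Step-to-step displacements: (+1, -3), (-4, -5), (+1, -3), (-4, -5), (+1, -3), (-4, -5) — a repeating cycle of length 2.
step 7: apply (+1, -3) → a=-6, b=-16
step 8: apply (-4, -5) → a=-10, b=-21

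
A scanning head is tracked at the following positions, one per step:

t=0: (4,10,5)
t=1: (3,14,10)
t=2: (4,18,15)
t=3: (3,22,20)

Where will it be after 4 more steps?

The first coordinate repeats the cycle [4, 3] with period 2; step 7 mod 2 = 1, giving 3.
The second coordinate changes by +4 each step, so at step 7 it is 10 + 7·(4) = 38.
The third coordinate changes by +5 each step, so at step 7 it is 5 + 7·(5) = 40.

(3,38,40)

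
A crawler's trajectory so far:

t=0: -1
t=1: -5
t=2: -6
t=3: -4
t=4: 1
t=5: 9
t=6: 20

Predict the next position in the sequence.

Taking differences between consecutive positions: -4, -1, +2, +5, +8, +11. These grow by +3 each step.
step 7: 20 + 14 → 34

34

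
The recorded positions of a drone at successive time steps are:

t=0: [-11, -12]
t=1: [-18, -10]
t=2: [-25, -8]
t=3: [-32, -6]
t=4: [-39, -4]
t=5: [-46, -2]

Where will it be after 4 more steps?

Each step adds [-7, +2] to the position.
step 6: [-46, -2] + [-7, +2] → [-53, 0]
step 7: [-53, 0] + [-7, +2] → [-60, 2]
step 8: [-60, 2] + [-7, +2] → [-67, 4]
step 9: [-67, 4] + [-7, +2] → [-74, 6]

[-74, 6]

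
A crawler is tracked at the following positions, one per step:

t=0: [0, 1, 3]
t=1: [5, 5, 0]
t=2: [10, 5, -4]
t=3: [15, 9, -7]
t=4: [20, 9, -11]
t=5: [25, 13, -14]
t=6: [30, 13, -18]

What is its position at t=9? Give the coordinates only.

Differencing gives [+5, +4, -3], [+5, +0, -4], [+5, +4, -3], [+5, +0, -4], [+5, +4, -3], [+5, +0, -4]. This is the pattern [+5, +4, -3], [+5, +0, -4] repeated.
step 7: apply [+5, +4, -3] → [35, 17, -21]
step 8: apply [+5, +0, -4] → [40, 17, -25]
step 9: apply [+5, +4, -3] → [45, 21, -28]

[45, 21, -28]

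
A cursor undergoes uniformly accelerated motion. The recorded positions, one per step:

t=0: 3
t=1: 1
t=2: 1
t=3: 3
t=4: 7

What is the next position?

13

First differences are -2, +0, +2, +4; their common second difference is +2 (constant acceleration).
step 5: 7 + 6 → 13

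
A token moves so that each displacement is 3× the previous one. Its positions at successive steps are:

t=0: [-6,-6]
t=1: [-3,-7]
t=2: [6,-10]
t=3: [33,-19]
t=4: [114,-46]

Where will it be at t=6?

[1086,-370]

Consecutive displacements [+3,-1], [+9,-3], [+27,-9], [+81,-27] scale by a factor of 3 each step.
step 5: [114,-46] + [+243,-81] → [357,-127]
step 6: [357,-127] + [+729,-243] → [1086,-370]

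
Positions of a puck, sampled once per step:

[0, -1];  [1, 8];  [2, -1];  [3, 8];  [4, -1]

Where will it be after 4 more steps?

First: linear, +1 per step → 8 at step 8.
Second: cycles through -1, 8 every 2 steps. Step 8 lands at position 0 of the cycle → -1.

[8, -1]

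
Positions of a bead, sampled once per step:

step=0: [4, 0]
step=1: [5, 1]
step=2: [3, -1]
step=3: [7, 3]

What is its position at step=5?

[15, 11]

The jumps are [+1, +1], [-2, -2], [+4, +4] — a geometric progression with ratio -2.
step 4: [7, 3] + [-8, -8] → [-1, -5]
step 5: [-1, -5] + [+16, +16] → [15, 11]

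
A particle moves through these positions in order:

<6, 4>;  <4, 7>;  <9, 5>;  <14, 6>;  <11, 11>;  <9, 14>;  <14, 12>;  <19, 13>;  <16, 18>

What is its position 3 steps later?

Differencing gives <-2, +3>, <+5, -2>, <+5, +1>, <-3, +5>, <-2, +3>, <+5, -2>, <+5, +1>, <-3, +5>. This is the pattern <-2, +3>, <+5, -2>, <+5, +1>, <-3, +5> repeated.
step 9: apply <-2, +3> → <14, 21>
step 10: apply <+5, -2> → <19, 19>
step 11: apply <+5, +1> → <24, 20>

<24, 20>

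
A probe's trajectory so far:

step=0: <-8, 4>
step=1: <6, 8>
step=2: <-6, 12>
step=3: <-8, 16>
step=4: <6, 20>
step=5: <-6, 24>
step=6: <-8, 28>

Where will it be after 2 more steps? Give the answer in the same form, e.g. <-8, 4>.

<-6, 36>

First: cycles through -8, 6, -6 every 3 steps. Step 8 lands at position 2 of the cycle → -6.
Second: linear, +4 per step → 36 at step 8.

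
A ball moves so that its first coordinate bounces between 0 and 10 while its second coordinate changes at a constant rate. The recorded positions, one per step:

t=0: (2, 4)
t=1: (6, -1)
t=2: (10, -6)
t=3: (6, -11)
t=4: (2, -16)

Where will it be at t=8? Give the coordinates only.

(6, -36)

The first coordinate reflects between 0 and 10, moving 4 per step.
  step 5: 2 → 2
  step 6: 2 → 6
  step 7: 6 → 10
  step 8: 10 → 6
The second coordinate changes by -5 each step: at step 8 it is -36.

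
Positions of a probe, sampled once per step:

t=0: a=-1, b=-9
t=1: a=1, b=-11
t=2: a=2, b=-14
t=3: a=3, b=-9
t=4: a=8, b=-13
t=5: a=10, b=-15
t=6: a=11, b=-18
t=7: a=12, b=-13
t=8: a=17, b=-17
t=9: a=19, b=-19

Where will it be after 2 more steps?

The moves between consecutive positions are (+2, -2), (+1, -3), (+1, +5), (+5, -4), (+2, -2), (+1, -3), (+1, +5), (+5, -4), (+2, -2); they repeat the 4-cycle [(+2, -2), (+1, -3), (+1, +5), (+5, -4)].
step 10: apply (+1, -3) → a=20, b=-22
step 11: apply (+1, +5) → a=21, b=-17

a=21, b=-17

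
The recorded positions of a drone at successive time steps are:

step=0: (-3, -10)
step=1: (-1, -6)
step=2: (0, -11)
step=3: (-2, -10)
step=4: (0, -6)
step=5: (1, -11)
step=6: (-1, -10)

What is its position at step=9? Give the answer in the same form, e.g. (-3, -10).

Differencing gives (+2, +4), (+1, -5), (-2, +1), (+2, +4), (+1, -5), (-2, +1). This is the pattern (+2, +4), (+1, -5), (-2, +1) repeated.
step 7: apply (+2, +4) → (1, -6)
step 8: apply (+1, -5) → (2, -11)
step 9: apply (-2, +1) → (0, -10)

(0, -10)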